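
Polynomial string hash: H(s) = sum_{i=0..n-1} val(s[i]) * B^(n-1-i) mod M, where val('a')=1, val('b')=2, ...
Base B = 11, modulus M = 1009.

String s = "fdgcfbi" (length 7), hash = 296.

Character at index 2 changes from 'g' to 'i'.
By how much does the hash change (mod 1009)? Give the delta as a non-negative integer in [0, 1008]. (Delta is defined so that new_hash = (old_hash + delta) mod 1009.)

Delta formula: (val(new) - val(old)) * B^(n-1-k) mod M
  val('i') - val('g') = 9 - 7 = 2
  B^(n-1-k) = 11^4 mod 1009 = 515
  Delta = 2 * 515 mod 1009 = 21

Answer: 21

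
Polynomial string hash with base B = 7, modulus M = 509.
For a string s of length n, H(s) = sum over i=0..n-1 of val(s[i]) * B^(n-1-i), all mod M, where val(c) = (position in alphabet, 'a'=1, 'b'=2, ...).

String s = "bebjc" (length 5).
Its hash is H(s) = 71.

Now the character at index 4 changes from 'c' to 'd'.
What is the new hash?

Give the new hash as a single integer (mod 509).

Answer: 72

Derivation:
val('c') = 3, val('d') = 4
Position k = 4, exponent = n-1-k = 0
B^0 mod M = 7^0 mod 509 = 1
Delta = (4 - 3) * 1 mod 509 = 1
New hash = (71 + 1) mod 509 = 72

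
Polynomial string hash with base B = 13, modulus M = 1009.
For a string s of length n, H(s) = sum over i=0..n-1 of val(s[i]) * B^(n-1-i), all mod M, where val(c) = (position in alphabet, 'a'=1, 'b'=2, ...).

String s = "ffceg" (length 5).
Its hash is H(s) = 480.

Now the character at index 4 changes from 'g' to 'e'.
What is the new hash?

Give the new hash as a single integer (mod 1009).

Answer: 478

Derivation:
val('g') = 7, val('e') = 5
Position k = 4, exponent = n-1-k = 0
B^0 mod M = 13^0 mod 1009 = 1
Delta = (5 - 7) * 1 mod 1009 = 1007
New hash = (480 + 1007) mod 1009 = 478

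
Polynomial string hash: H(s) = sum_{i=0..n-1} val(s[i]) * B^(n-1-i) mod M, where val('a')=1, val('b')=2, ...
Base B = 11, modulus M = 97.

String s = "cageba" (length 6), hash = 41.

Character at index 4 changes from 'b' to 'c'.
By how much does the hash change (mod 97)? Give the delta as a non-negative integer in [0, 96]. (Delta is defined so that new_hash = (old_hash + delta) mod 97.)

Delta formula: (val(new) - val(old)) * B^(n-1-k) mod M
  val('c') - val('b') = 3 - 2 = 1
  B^(n-1-k) = 11^1 mod 97 = 11
  Delta = 1 * 11 mod 97 = 11

Answer: 11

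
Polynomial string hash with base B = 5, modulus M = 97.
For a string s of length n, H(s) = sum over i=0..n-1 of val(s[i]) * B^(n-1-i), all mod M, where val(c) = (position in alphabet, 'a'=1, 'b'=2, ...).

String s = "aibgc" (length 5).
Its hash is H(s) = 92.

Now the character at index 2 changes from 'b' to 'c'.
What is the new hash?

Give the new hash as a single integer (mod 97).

Answer: 20

Derivation:
val('b') = 2, val('c') = 3
Position k = 2, exponent = n-1-k = 2
B^2 mod M = 5^2 mod 97 = 25
Delta = (3 - 2) * 25 mod 97 = 25
New hash = (92 + 25) mod 97 = 20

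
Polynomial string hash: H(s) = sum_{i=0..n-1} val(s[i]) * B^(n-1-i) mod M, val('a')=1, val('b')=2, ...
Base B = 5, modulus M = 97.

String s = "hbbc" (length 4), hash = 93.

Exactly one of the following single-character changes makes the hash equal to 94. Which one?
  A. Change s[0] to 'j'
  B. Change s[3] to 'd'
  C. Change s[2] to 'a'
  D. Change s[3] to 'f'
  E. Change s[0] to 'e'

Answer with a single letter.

Answer: B

Derivation:
Option A: s[0]='h'->'j', delta=(10-8)*5^3 mod 97 = 56, hash=93+56 mod 97 = 52
Option B: s[3]='c'->'d', delta=(4-3)*5^0 mod 97 = 1, hash=93+1 mod 97 = 94 <-- target
Option C: s[2]='b'->'a', delta=(1-2)*5^1 mod 97 = 92, hash=93+92 mod 97 = 88
Option D: s[3]='c'->'f', delta=(6-3)*5^0 mod 97 = 3, hash=93+3 mod 97 = 96
Option E: s[0]='h'->'e', delta=(5-8)*5^3 mod 97 = 13, hash=93+13 mod 97 = 9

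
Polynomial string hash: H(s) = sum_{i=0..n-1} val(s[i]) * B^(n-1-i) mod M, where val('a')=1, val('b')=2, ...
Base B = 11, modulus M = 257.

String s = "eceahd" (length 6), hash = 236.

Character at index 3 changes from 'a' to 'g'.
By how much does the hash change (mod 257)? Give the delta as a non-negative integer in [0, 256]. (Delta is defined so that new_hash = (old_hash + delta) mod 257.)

Answer: 212

Derivation:
Delta formula: (val(new) - val(old)) * B^(n-1-k) mod M
  val('g') - val('a') = 7 - 1 = 6
  B^(n-1-k) = 11^2 mod 257 = 121
  Delta = 6 * 121 mod 257 = 212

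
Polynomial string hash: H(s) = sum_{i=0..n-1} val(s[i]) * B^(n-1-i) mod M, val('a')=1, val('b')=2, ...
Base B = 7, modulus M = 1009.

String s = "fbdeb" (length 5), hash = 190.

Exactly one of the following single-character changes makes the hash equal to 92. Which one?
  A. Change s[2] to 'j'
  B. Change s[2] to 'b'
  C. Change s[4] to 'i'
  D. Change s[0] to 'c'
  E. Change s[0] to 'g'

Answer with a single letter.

Option A: s[2]='d'->'j', delta=(10-4)*7^2 mod 1009 = 294, hash=190+294 mod 1009 = 484
Option B: s[2]='d'->'b', delta=(2-4)*7^2 mod 1009 = 911, hash=190+911 mod 1009 = 92 <-- target
Option C: s[4]='b'->'i', delta=(9-2)*7^0 mod 1009 = 7, hash=190+7 mod 1009 = 197
Option D: s[0]='f'->'c', delta=(3-6)*7^4 mod 1009 = 869, hash=190+869 mod 1009 = 50
Option E: s[0]='f'->'g', delta=(7-6)*7^4 mod 1009 = 383, hash=190+383 mod 1009 = 573

Answer: B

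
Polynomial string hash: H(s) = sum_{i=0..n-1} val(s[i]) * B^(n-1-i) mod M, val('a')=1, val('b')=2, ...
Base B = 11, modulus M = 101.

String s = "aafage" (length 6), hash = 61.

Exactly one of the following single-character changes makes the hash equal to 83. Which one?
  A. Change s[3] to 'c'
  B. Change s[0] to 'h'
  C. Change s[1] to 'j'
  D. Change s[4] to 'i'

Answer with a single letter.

Option A: s[3]='a'->'c', delta=(3-1)*11^2 mod 101 = 40, hash=61+40 mod 101 = 0
Option B: s[0]='a'->'h', delta=(8-1)*11^5 mod 101 = 96, hash=61+96 mod 101 = 56
Option C: s[1]='a'->'j', delta=(10-1)*11^4 mod 101 = 65, hash=61+65 mod 101 = 25
Option D: s[4]='g'->'i', delta=(9-7)*11^1 mod 101 = 22, hash=61+22 mod 101 = 83 <-- target

Answer: D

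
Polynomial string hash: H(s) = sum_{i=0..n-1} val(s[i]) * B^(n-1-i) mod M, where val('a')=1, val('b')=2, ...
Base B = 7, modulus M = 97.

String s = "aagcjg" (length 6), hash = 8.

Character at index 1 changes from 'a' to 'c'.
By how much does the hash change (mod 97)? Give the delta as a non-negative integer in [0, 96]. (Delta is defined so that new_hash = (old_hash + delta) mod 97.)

Delta formula: (val(new) - val(old)) * B^(n-1-k) mod M
  val('c') - val('a') = 3 - 1 = 2
  B^(n-1-k) = 7^4 mod 97 = 73
  Delta = 2 * 73 mod 97 = 49

Answer: 49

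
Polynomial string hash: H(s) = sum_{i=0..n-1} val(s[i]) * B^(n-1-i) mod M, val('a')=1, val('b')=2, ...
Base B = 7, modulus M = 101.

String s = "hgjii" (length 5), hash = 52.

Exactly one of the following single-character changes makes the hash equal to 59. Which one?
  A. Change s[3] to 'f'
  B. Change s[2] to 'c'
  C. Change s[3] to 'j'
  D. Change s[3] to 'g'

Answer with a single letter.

Option A: s[3]='i'->'f', delta=(6-9)*7^1 mod 101 = 80, hash=52+80 mod 101 = 31
Option B: s[2]='j'->'c', delta=(3-10)*7^2 mod 101 = 61, hash=52+61 mod 101 = 12
Option C: s[3]='i'->'j', delta=(10-9)*7^1 mod 101 = 7, hash=52+7 mod 101 = 59 <-- target
Option D: s[3]='i'->'g', delta=(7-9)*7^1 mod 101 = 87, hash=52+87 mod 101 = 38

Answer: C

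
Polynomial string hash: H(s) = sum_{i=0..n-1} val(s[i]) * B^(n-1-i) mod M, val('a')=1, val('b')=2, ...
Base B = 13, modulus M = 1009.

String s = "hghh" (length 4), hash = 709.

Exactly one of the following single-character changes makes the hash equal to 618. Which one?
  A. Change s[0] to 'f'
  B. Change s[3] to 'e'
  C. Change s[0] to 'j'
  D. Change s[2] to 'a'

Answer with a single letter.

Option A: s[0]='h'->'f', delta=(6-8)*13^3 mod 1009 = 651, hash=709+651 mod 1009 = 351
Option B: s[3]='h'->'e', delta=(5-8)*13^0 mod 1009 = 1006, hash=709+1006 mod 1009 = 706
Option C: s[0]='h'->'j', delta=(10-8)*13^3 mod 1009 = 358, hash=709+358 mod 1009 = 58
Option D: s[2]='h'->'a', delta=(1-8)*13^1 mod 1009 = 918, hash=709+918 mod 1009 = 618 <-- target

Answer: D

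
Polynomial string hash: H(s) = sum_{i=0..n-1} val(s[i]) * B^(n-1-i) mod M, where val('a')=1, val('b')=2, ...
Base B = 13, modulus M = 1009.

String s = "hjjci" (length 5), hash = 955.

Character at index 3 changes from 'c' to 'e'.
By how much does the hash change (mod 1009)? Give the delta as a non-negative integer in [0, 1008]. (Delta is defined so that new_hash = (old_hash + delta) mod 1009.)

Delta formula: (val(new) - val(old)) * B^(n-1-k) mod M
  val('e') - val('c') = 5 - 3 = 2
  B^(n-1-k) = 13^1 mod 1009 = 13
  Delta = 2 * 13 mod 1009 = 26

Answer: 26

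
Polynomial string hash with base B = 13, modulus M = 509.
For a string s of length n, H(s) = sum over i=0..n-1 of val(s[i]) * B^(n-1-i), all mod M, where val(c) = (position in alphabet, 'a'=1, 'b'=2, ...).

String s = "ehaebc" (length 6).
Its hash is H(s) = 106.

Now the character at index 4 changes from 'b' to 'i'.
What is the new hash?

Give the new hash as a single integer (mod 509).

val('b') = 2, val('i') = 9
Position k = 4, exponent = n-1-k = 1
B^1 mod M = 13^1 mod 509 = 13
Delta = (9 - 2) * 13 mod 509 = 91
New hash = (106 + 91) mod 509 = 197

Answer: 197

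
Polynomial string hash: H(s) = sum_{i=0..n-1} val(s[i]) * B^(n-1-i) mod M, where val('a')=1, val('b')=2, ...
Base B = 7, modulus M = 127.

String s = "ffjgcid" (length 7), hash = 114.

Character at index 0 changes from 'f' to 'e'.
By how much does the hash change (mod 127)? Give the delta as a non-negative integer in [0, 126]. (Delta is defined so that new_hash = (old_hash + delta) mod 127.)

Answer: 80

Derivation:
Delta formula: (val(new) - val(old)) * B^(n-1-k) mod M
  val('e') - val('f') = 5 - 6 = -1
  B^(n-1-k) = 7^6 mod 127 = 47
  Delta = -1 * 47 mod 127 = 80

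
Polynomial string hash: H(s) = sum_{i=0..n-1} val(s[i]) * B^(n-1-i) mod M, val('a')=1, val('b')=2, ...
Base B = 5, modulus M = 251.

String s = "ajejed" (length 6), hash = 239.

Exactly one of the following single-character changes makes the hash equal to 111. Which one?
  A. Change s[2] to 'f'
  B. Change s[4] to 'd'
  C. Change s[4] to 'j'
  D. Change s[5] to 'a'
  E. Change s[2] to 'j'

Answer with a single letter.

Answer: E

Derivation:
Option A: s[2]='e'->'f', delta=(6-5)*5^3 mod 251 = 125, hash=239+125 mod 251 = 113
Option B: s[4]='e'->'d', delta=(4-5)*5^1 mod 251 = 246, hash=239+246 mod 251 = 234
Option C: s[4]='e'->'j', delta=(10-5)*5^1 mod 251 = 25, hash=239+25 mod 251 = 13
Option D: s[5]='d'->'a', delta=(1-4)*5^0 mod 251 = 248, hash=239+248 mod 251 = 236
Option E: s[2]='e'->'j', delta=(10-5)*5^3 mod 251 = 123, hash=239+123 mod 251 = 111 <-- target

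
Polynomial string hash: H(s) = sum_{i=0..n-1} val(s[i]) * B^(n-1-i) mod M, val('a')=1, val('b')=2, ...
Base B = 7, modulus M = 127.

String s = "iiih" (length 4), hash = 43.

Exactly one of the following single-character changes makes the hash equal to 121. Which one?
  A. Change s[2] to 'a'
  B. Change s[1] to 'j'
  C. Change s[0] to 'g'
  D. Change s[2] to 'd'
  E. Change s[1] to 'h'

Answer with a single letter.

Option A: s[2]='i'->'a', delta=(1-9)*7^1 mod 127 = 71, hash=43+71 mod 127 = 114
Option B: s[1]='i'->'j', delta=(10-9)*7^2 mod 127 = 49, hash=43+49 mod 127 = 92
Option C: s[0]='i'->'g', delta=(7-9)*7^3 mod 127 = 76, hash=43+76 mod 127 = 119
Option D: s[2]='i'->'d', delta=(4-9)*7^1 mod 127 = 92, hash=43+92 mod 127 = 8
Option E: s[1]='i'->'h', delta=(8-9)*7^2 mod 127 = 78, hash=43+78 mod 127 = 121 <-- target

Answer: E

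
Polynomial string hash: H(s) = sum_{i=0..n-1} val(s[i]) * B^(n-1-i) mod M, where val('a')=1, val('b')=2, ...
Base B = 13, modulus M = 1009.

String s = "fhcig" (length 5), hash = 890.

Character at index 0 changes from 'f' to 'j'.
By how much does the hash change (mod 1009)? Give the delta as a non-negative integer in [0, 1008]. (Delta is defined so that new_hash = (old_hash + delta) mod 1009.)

Answer: 227

Derivation:
Delta formula: (val(new) - val(old)) * B^(n-1-k) mod M
  val('j') - val('f') = 10 - 6 = 4
  B^(n-1-k) = 13^4 mod 1009 = 309
  Delta = 4 * 309 mod 1009 = 227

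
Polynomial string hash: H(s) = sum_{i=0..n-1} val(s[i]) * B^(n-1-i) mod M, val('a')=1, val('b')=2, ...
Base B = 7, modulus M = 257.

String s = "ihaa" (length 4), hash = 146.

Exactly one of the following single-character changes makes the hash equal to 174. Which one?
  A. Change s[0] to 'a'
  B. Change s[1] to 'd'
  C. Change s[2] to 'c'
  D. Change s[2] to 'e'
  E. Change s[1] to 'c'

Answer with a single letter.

Answer: D

Derivation:
Option A: s[0]='i'->'a', delta=(1-9)*7^3 mod 257 = 83, hash=146+83 mod 257 = 229
Option B: s[1]='h'->'d', delta=(4-8)*7^2 mod 257 = 61, hash=146+61 mod 257 = 207
Option C: s[2]='a'->'c', delta=(3-1)*7^1 mod 257 = 14, hash=146+14 mod 257 = 160
Option D: s[2]='a'->'e', delta=(5-1)*7^1 mod 257 = 28, hash=146+28 mod 257 = 174 <-- target
Option E: s[1]='h'->'c', delta=(3-8)*7^2 mod 257 = 12, hash=146+12 mod 257 = 158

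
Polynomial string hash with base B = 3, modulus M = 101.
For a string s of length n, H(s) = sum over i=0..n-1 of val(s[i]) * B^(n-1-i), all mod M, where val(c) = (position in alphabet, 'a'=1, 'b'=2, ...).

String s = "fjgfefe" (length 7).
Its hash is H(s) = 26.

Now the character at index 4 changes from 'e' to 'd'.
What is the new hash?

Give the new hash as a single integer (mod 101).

val('e') = 5, val('d') = 4
Position k = 4, exponent = n-1-k = 2
B^2 mod M = 3^2 mod 101 = 9
Delta = (4 - 5) * 9 mod 101 = 92
New hash = (26 + 92) mod 101 = 17

Answer: 17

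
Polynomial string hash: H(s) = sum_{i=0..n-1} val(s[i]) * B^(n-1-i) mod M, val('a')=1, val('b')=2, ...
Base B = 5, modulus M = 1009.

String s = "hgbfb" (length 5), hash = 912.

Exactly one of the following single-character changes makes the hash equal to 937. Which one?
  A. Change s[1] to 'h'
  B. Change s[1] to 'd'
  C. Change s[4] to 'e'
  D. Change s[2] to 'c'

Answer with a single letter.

Answer: D

Derivation:
Option A: s[1]='g'->'h', delta=(8-7)*5^3 mod 1009 = 125, hash=912+125 mod 1009 = 28
Option B: s[1]='g'->'d', delta=(4-7)*5^3 mod 1009 = 634, hash=912+634 mod 1009 = 537
Option C: s[4]='b'->'e', delta=(5-2)*5^0 mod 1009 = 3, hash=912+3 mod 1009 = 915
Option D: s[2]='b'->'c', delta=(3-2)*5^2 mod 1009 = 25, hash=912+25 mod 1009 = 937 <-- target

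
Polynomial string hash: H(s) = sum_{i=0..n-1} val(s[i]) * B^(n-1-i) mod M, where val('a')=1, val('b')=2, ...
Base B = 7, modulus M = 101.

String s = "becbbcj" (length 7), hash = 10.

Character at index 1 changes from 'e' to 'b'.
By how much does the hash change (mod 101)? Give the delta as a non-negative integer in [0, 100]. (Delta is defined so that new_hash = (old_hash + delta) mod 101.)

Answer: 79

Derivation:
Delta formula: (val(new) - val(old)) * B^(n-1-k) mod M
  val('b') - val('e') = 2 - 5 = -3
  B^(n-1-k) = 7^5 mod 101 = 41
  Delta = -3 * 41 mod 101 = 79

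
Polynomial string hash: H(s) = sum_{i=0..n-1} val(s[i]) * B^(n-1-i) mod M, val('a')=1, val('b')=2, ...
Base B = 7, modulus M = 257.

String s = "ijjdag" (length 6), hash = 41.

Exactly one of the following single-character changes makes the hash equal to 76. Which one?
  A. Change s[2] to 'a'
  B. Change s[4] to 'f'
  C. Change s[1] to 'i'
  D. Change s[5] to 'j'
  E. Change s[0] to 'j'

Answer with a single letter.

Option A: s[2]='j'->'a', delta=(1-10)*7^3 mod 257 = 254, hash=41+254 mod 257 = 38
Option B: s[4]='a'->'f', delta=(6-1)*7^1 mod 257 = 35, hash=41+35 mod 257 = 76 <-- target
Option C: s[1]='j'->'i', delta=(9-10)*7^4 mod 257 = 169, hash=41+169 mod 257 = 210
Option D: s[5]='g'->'j', delta=(10-7)*7^0 mod 257 = 3, hash=41+3 mod 257 = 44
Option E: s[0]='i'->'j', delta=(10-9)*7^5 mod 257 = 102, hash=41+102 mod 257 = 143

Answer: B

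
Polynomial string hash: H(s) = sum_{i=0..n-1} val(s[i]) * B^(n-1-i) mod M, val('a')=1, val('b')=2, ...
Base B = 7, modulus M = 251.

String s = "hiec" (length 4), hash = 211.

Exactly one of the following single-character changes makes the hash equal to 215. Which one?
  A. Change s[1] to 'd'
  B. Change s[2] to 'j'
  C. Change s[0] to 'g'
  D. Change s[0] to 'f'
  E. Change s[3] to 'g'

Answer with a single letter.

Answer: E

Derivation:
Option A: s[1]='i'->'d', delta=(4-9)*7^2 mod 251 = 6, hash=211+6 mod 251 = 217
Option B: s[2]='e'->'j', delta=(10-5)*7^1 mod 251 = 35, hash=211+35 mod 251 = 246
Option C: s[0]='h'->'g', delta=(7-8)*7^3 mod 251 = 159, hash=211+159 mod 251 = 119
Option D: s[0]='h'->'f', delta=(6-8)*7^3 mod 251 = 67, hash=211+67 mod 251 = 27
Option E: s[3]='c'->'g', delta=(7-3)*7^0 mod 251 = 4, hash=211+4 mod 251 = 215 <-- target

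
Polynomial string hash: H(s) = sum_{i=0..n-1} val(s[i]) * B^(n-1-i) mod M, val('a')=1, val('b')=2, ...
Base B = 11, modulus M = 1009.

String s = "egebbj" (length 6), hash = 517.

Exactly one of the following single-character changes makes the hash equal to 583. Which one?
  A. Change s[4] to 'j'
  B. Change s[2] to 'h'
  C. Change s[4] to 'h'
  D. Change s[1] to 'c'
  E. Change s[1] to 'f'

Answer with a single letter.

Answer: C

Derivation:
Option A: s[4]='b'->'j', delta=(10-2)*11^1 mod 1009 = 88, hash=517+88 mod 1009 = 605
Option B: s[2]='e'->'h', delta=(8-5)*11^3 mod 1009 = 966, hash=517+966 mod 1009 = 474
Option C: s[4]='b'->'h', delta=(8-2)*11^1 mod 1009 = 66, hash=517+66 mod 1009 = 583 <-- target
Option D: s[1]='g'->'c', delta=(3-7)*11^4 mod 1009 = 967, hash=517+967 mod 1009 = 475
Option E: s[1]='g'->'f', delta=(6-7)*11^4 mod 1009 = 494, hash=517+494 mod 1009 = 2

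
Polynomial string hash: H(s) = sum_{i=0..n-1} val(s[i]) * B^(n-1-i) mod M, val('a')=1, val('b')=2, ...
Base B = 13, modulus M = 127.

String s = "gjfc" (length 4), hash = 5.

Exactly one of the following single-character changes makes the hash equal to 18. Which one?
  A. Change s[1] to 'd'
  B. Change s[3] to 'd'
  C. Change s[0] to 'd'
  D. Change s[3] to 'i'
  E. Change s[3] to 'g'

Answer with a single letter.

Option A: s[1]='j'->'d', delta=(4-10)*13^2 mod 127 = 2, hash=5+2 mod 127 = 7
Option B: s[3]='c'->'d', delta=(4-3)*13^0 mod 127 = 1, hash=5+1 mod 127 = 6
Option C: s[0]='g'->'d', delta=(4-7)*13^3 mod 127 = 13, hash=5+13 mod 127 = 18 <-- target
Option D: s[3]='c'->'i', delta=(9-3)*13^0 mod 127 = 6, hash=5+6 mod 127 = 11
Option E: s[3]='c'->'g', delta=(7-3)*13^0 mod 127 = 4, hash=5+4 mod 127 = 9

Answer: C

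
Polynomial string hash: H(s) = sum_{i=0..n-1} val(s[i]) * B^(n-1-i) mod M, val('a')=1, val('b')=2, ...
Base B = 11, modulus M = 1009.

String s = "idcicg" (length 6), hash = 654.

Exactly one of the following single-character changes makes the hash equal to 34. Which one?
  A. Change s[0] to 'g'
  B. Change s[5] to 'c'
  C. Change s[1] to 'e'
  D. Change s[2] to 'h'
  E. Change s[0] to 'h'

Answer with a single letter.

Option A: s[0]='i'->'g', delta=(7-9)*11^5 mod 1009 = 778, hash=654+778 mod 1009 = 423
Option B: s[5]='g'->'c', delta=(3-7)*11^0 mod 1009 = 1005, hash=654+1005 mod 1009 = 650
Option C: s[1]='d'->'e', delta=(5-4)*11^4 mod 1009 = 515, hash=654+515 mod 1009 = 160
Option D: s[2]='c'->'h', delta=(8-3)*11^3 mod 1009 = 601, hash=654+601 mod 1009 = 246
Option E: s[0]='i'->'h', delta=(8-9)*11^5 mod 1009 = 389, hash=654+389 mod 1009 = 34 <-- target

Answer: E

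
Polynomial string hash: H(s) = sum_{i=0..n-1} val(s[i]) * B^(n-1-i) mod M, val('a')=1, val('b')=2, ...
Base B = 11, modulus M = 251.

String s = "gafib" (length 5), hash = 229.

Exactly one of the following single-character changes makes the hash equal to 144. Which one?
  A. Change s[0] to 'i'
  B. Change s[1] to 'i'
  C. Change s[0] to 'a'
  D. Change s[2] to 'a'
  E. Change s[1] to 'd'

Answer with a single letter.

Answer: A

Derivation:
Option A: s[0]='g'->'i', delta=(9-7)*11^4 mod 251 = 166, hash=229+166 mod 251 = 144 <-- target
Option B: s[1]='a'->'i', delta=(9-1)*11^3 mod 251 = 106, hash=229+106 mod 251 = 84
Option C: s[0]='g'->'a', delta=(1-7)*11^4 mod 251 = 4, hash=229+4 mod 251 = 233
Option D: s[2]='f'->'a', delta=(1-6)*11^2 mod 251 = 148, hash=229+148 mod 251 = 126
Option E: s[1]='a'->'d', delta=(4-1)*11^3 mod 251 = 228, hash=229+228 mod 251 = 206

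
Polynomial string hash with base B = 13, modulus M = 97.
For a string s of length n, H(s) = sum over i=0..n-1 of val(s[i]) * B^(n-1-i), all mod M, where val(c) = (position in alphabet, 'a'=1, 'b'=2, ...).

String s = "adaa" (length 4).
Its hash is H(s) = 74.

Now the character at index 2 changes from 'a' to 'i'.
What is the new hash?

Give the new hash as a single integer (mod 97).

val('a') = 1, val('i') = 9
Position k = 2, exponent = n-1-k = 1
B^1 mod M = 13^1 mod 97 = 13
Delta = (9 - 1) * 13 mod 97 = 7
New hash = (74 + 7) mod 97 = 81

Answer: 81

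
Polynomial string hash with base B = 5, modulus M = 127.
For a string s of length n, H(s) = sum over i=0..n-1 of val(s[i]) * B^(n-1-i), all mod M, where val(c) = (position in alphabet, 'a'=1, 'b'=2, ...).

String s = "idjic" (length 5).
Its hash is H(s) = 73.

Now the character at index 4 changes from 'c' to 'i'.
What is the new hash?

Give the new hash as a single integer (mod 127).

val('c') = 3, val('i') = 9
Position k = 4, exponent = n-1-k = 0
B^0 mod M = 5^0 mod 127 = 1
Delta = (9 - 3) * 1 mod 127 = 6
New hash = (73 + 6) mod 127 = 79

Answer: 79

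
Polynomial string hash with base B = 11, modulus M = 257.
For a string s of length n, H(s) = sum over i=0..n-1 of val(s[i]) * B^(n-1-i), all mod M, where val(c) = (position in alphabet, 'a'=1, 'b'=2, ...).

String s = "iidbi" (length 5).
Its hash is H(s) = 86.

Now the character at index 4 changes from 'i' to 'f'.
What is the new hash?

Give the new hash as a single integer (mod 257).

val('i') = 9, val('f') = 6
Position k = 4, exponent = n-1-k = 0
B^0 mod M = 11^0 mod 257 = 1
Delta = (6 - 9) * 1 mod 257 = 254
New hash = (86 + 254) mod 257 = 83

Answer: 83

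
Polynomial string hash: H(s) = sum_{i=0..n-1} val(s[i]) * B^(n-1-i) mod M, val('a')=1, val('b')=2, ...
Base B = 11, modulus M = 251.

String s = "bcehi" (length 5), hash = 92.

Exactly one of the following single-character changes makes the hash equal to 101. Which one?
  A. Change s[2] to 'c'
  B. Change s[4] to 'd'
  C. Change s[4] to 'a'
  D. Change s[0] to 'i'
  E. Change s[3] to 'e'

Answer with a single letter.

Answer: A

Derivation:
Option A: s[2]='e'->'c', delta=(3-5)*11^2 mod 251 = 9, hash=92+9 mod 251 = 101 <-- target
Option B: s[4]='i'->'d', delta=(4-9)*11^0 mod 251 = 246, hash=92+246 mod 251 = 87
Option C: s[4]='i'->'a', delta=(1-9)*11^0 mod 251 = 243, hash=92+243 mod 251 = 84
Option D: s[0]='b'->'i', delta=(9-2)*11^4 mod 251 = 79, hash=92+79 mod 251 = 171
Option E: s[3]='h'->'e', delta=(5-8)*11^1 mod 251 = 218, hash=92+218 mod 251 = 59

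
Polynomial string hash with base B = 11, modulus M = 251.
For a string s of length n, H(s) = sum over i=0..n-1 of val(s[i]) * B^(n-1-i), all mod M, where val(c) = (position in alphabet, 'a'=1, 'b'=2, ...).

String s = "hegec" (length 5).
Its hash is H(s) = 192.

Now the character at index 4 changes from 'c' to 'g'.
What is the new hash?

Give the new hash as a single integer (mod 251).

val('c') = 3, val('g') = 7
Position k = 4, exponent = n-1-k = 0
B^0 mod M = 11^0 mod 251 = 1
Delta = (7 - 3) * 1 mod 251 = 4
New hash = (192 + 4) mod 251 = 196

Answer: 196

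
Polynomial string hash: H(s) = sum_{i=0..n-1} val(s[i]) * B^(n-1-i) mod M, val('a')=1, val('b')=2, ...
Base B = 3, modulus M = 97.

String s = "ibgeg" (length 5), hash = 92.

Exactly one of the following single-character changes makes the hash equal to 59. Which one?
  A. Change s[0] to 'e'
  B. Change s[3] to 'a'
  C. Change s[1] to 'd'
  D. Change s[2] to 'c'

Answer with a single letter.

Option A: s[0]='i'->'e', delta=(5-9)*3^4 mod 97 = 64, hash=92+64 mod 97 = 59 <-- target
Option B: s[3]='e'->'a', delta=(1-5)*3^1 mod 97 = 85, hash=92+85 mod 97 = 80
Option C: s[1]='b'->'d', delta=(4-2)*3^3 mod 97 = 54, hash=92+54 mod 97 = 49
Option D: s[2]='g'->'c', delta=(3-7)*3^2 mod 97 = 61, hash=92+61 mod 97 = 56

Answer: A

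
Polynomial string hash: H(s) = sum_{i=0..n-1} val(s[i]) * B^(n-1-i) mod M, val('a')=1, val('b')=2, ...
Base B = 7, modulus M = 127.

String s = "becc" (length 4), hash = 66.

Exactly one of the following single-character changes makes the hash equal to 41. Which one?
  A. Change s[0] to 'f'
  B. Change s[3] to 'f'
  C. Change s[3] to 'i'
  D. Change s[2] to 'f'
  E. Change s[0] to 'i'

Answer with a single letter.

Option A: s[0]='b'->'f', delta=(6-2)*7^3 mod 127 = 102, hash=66+102 mod 127 = 41 <-- target
Option B: s[3]='c'->'f', delta=(6-3)*7^0 mod 127 = 3, hash=66+3 mod 127 = 69
Option C: s[3]='c'->'i', delta=(9-3)*7^0 mod 127 = 6, hash=66+6 mod 127 = 72
Option D: s[2]='c'->'f', delta=(6-3)*7^1 mod 127 = 21, hash=66+21 mod 127 = 87
Option E: s[0]='b'->'i', delta=(9-2)*7^3 mod 127 = 115, hash=66+115 mod 127 = 54

Answer: A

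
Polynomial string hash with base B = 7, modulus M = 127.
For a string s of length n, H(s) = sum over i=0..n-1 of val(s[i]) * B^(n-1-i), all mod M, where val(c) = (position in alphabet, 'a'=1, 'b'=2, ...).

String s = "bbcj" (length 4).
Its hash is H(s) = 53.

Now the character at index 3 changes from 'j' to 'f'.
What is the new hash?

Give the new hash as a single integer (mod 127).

Answer: 49

Derivation:
val('j') = 10, val('f') = 6
Position k = 3, exponent = n-1-k = 0
B^0 mod M = 7^0 mod 127 = 1
Delta = (6 - 10) * 1 mod 127 = 123
New hash = (53 + 123) mod 127 = 49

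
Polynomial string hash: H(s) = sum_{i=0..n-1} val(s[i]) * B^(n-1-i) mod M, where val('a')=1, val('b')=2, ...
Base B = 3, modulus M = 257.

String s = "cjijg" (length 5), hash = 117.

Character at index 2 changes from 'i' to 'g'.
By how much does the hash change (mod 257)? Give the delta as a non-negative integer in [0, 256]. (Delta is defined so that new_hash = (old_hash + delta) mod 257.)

Delta formula: (val(new) - val(old)) * B^(n-1-k) mod M
  val('g') - val('i') = 7 - 9 = -2
  B^(n-1-k) = 3^2 mod 257 = 9
  Delta = -2 * 9 mod 257 = 239

Answer: 239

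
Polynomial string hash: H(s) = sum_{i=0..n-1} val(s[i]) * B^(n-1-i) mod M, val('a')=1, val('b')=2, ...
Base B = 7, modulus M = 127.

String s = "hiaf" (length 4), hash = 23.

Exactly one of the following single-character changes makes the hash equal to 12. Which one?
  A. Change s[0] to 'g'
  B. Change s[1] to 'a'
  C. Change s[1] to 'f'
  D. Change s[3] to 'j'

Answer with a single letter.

Option A: s[0]='h'->'g', delta=(7-8)*7^3 mod 127 = 38, hash=23+38 mod 127 = 61
Option B: s[1]='i'->'a', delta=(1-9)*7^2 mod 127 = 116, hash=23+116 mod 127 = 12 <-- target
Option C: s[1]='i'->'f', delta=(6-9)*7^2 mod 127 = 107, hash=23+107 mod 127 = 3
Option D: s[3]='f'->'j', delta=(10-6)*7^0 mod 127 = 4, hash=23+4 mod 127 = 27

Answer: B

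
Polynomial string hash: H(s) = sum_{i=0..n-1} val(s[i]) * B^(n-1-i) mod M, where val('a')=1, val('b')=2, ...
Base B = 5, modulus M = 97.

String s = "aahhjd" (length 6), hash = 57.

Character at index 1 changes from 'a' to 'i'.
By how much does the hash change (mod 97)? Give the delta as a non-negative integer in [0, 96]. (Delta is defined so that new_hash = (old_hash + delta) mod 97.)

Delta formula: (val(new) - val(old)) * B^(n-1-k) mod M
  val('i') - val('a') = 9 - 1 = 8
  B^(n-1-k) = 5^4 mod 97 = 43
  Delta = 8 * 43 mod 97 = 53

Answer: 53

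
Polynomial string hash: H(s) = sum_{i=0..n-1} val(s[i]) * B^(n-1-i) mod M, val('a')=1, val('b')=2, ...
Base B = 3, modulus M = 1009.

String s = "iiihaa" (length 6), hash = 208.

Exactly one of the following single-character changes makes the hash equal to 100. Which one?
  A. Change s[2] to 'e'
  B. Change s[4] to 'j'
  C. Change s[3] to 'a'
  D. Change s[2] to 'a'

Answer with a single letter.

Answer: A

Derivation:
Option A: s[2]='i'->'e', delta=(5-9)*3^3 mod 1009 = 901, hash=208+901 mod 1009 = 100 <-- target
Option B: s[4]='a'->'j', delta=(10-1)*3^1 mod 1009 = 27, hash=208+27 mod 1009 = 235
Option C: s[3]='h'->'a', delta=(1-8)*3^2 mod 1009 = 946, hash=208+946 mod 1009 = 145
Option D: s[2]='i'->'a', delta=(1-9)*3^3 mod 1009 = 793, hash=208+793 mod 1009 = 1001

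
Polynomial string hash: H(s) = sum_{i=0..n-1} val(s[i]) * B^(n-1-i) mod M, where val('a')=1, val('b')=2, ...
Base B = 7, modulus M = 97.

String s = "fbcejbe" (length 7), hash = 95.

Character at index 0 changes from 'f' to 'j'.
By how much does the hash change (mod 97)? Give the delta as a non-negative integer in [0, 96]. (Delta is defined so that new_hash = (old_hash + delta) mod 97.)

Answer: 49

Derivation:
Delta formula: (val(new) - val(old)) * B^(n-1-k) mod M
  val('j') - val('f') = 10 - 6 = 4
  B^(n-1-k) = 7^6 mod 97 = 85
  Delta = 4 * 85 mod 97 = 49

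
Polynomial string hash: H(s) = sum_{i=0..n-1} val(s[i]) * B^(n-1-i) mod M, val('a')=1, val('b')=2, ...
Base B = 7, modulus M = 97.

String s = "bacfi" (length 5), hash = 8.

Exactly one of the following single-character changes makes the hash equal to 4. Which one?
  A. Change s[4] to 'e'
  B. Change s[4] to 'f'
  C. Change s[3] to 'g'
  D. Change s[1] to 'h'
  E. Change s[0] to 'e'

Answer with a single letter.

Option A: s[4]='i'->'e', delta=(5-9)*7^0 mod 97 = 93, hash=8+93 mod 97 = 4 <-- target
Option B: s[4]='i'->'f', delta=(6-9)*7^0 mod 97 = 94, hash=8+94 mod 97 = 5
Option C: s[3]='f'->'g', delta=(7-6)*7^1 mod 97 = 7, hash=8+7 mod 97 = 15
Option D: s[1]='a'->'h', delta=(8-1)*7^3 mod 97 = 73, hash=8+73 mod 97 = 81
Option E: s[0]='b'->'e', delta=(5-2)*7^4 mod 97 = 25, hash=8+25 mod 97 = 33

Answer: A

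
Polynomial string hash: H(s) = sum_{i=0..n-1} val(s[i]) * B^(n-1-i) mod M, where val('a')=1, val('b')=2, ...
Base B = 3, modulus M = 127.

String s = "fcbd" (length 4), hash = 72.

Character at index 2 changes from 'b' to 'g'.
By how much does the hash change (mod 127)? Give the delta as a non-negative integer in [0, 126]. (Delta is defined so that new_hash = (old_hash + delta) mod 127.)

Delta formula: (val(new) - val(old)) * B^(n-1-k) mod M
  val('g') - val('b') = 7 - 2 = 5
  B^(n-1-k) = 3^1 mod 127 = 3
  Delta = 5 * 3 mod 127 = 15

Answer: 15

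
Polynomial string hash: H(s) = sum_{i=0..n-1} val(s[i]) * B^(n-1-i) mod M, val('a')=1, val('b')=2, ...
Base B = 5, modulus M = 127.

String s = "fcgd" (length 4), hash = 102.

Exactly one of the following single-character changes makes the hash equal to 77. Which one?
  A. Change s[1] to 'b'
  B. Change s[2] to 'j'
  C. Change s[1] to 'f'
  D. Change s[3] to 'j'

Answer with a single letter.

Option A: s[1]='c'->'b', delta=(2-3)*5^2 mod 127 = 102, hash=102+102 mod 127 = 77 <-- target
Option B: s[2]='g'->'j', delta=(10-7)*5^1 mod 127 = 15, hash=102+15 mod 127 = 117
Option C: s[1]='c'->'f', delta=(6-3)*5^2 mod 127 = 75, hash=102+75 mod 127 = 50
Option D: s[3]='d'->'j', delta=(10-4)*5^0 mod 127 = 6, hash=102+6 mod 127 = 108

Answer: A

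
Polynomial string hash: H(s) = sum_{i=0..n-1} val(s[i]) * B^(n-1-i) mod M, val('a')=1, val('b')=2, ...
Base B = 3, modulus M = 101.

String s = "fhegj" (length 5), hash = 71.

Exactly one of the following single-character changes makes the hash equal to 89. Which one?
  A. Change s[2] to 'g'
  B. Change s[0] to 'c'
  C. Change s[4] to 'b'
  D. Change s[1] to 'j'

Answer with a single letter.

Option A: s[2]='e'->'g', delta=(7-5)*3^2 mod 101 = 18, hash=71+18 mod 101 = 89 <-- target
Option B: s[0]='f'->'c', delta=(3-6)*3^4 mod 101 = 60, hash=71+60 mod 101 = 30
Option C: s[4]='j'->'b', delta=(2-10)*3^0 mod 101 = 93, hash=71+93 mod 101 = 63
Option D: s[1]='h'->'j', delta=(10-8)*3^3 mod 101 = 54, hash=71+54 mod 101 = 24

Answer: A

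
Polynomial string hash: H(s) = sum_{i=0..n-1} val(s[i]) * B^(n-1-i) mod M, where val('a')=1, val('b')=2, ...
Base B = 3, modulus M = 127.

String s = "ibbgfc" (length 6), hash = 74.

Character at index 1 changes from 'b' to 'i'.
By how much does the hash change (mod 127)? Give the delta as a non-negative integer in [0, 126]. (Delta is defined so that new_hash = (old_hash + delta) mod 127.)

Delta formula: (val(new) - val(old)) * B^(n-1-k) mod M
  val('i') - val('b') = 9 - 2 = 7
  B^(n-1-k) = 3^4 mod 127 = 81
  Delta = 7 * 81 mod 127 = 59

Answer: 59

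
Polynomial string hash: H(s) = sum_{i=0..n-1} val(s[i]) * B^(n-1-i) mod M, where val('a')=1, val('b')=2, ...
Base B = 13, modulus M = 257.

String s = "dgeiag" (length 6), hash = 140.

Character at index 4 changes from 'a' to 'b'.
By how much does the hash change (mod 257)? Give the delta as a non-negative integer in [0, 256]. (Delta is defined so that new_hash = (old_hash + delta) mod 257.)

Delta formula: (val(new) - val(old)) * B^(n-1-k) mod M
  val('b') - val('a') = 2 - 1 = 1
  B^(n-1-k) = 13^1 mod 257 = 13
  Delta = 1 * 13 mod 257 = 13

Answer: 13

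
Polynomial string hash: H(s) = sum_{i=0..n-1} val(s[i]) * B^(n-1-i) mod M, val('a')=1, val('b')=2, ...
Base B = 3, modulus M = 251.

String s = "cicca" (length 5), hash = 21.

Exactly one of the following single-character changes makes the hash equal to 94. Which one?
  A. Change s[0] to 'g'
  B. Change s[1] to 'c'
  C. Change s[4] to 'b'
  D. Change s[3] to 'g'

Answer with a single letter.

Answer: A

Derivation:
Option A: s[0]='c'->'g', delta=(7-3)*3^4 mod 251 = 73, hash=21+73 mod 251 = 94 <-- target
Option B: s[1]='i'->'c', delta=(3-9)*3^3 mod 251 = 89, hash=21+89 mod 251 = 110
Option C: s[4]='a'->'b', delta=(2-1)*3^0 mod 251 = 1, hash=21+1 mod 251 = 22
Option D: s[3]='c'->'g', delta=(7-3)*3^1 mod 251 = 12, hash=21+12 mod 251 = 33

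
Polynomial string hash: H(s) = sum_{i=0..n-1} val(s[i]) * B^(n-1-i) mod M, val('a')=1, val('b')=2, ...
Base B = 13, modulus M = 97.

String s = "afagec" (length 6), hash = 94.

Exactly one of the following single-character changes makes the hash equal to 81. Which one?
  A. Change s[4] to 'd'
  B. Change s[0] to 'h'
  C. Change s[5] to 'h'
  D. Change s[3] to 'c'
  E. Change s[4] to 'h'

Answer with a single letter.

Answer: A

Derivation:
Option A: s[4]='e'->'d', delta=(4-5)*13^1 mod 97 = 84, hash=94+84 mod 97 = 81 <-- target
Option B: s[0]='a'->'h', delta=(8-1)*13^5 mod 97 = 33, hash=94+33 mod 97 = 30
Option C: s[5]='c'->'h', delta=(8-3)*13^0 mod 97 = 5, hash=94+5 mod 97 = 2
Option D: s[3]='g'->'c', delta=(3-7)*13^2 mod 97 = 3, hash=94+3 mod 97 = 0
Option E: s[4]='e'->'h', delta=(8-5)*13^1 mod 97 = 39, hash=94+39 mod 97 = 36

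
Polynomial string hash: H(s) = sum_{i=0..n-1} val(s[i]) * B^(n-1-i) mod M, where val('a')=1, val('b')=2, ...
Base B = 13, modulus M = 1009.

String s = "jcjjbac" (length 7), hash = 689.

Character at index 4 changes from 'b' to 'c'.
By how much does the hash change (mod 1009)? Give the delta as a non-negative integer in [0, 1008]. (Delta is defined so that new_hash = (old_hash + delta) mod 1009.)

Answer: 169

Derivation:
Delta formula: (val(new) - val(old)) * B^(n-1-k) mod M
  val('c') - val('b') = 3 - 2 = 1
  B^(n-1-k) = 13^2 mod 1009 = 169
  Delta = 1 * 169 mod 1009 = 169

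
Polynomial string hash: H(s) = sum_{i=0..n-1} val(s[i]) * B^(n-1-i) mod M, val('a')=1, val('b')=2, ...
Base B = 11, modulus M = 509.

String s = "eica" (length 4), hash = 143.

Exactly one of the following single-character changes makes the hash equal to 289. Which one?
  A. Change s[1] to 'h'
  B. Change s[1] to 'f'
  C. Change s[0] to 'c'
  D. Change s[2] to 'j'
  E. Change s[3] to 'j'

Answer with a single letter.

Answer: B

Derivation:
Option A: s[1]='i'->'h', delta=(8-9)*11^2 mod 509 = 388, hash=143+388 mod 509 = 22
Option B: s[1]='i'->'f', delta=(6-9)*11^2 mod 509 = 146, hash=143+146 mod 509 = 289 <-- target
Option C: s[0]='e'->'c', delta=(3-5)*11^3 mod 509 = 392, hash=143+392 mod 509 = 26
Option D: s[2]='c'->'j', delta=(10-3)*11^1 mod 509 = 77, hash=143+77 mod 509 = 220
Option E: s[3]='a'->'j', delta=(10-1)*11^0 mod 509 = 9, hash=143+9 mod 509 = 152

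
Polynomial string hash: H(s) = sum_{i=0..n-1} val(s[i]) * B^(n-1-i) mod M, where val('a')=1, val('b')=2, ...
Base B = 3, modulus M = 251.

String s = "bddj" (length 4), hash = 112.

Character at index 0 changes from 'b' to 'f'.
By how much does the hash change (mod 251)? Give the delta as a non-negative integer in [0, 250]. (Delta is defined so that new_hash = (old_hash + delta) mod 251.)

Delta formula: (val(new) - val(old)) * B^(n-1-k) mod M
  val('f') - val('b') = 6 - 2 = 4
  B^(n-1-k) = 3^3 mod 251 = 27
  Delta = 4 * 27 mod 251 = 108

Answer: 108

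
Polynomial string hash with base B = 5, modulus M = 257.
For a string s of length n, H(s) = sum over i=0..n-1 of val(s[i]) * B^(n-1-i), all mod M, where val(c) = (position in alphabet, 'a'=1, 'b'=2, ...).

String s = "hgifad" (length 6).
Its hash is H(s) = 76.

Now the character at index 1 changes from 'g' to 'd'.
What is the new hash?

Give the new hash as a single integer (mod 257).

Answer: 0

Derivation:
val('g') = 7, val('d') = 4
Position k = 1, exponent = n-1-k = 4
B^4 mod M = 5^4 mod 257 = 111
Delta = (4 - 7) * 111 mod 257 = 181
New hash = (76 + 181) mod 257 = 0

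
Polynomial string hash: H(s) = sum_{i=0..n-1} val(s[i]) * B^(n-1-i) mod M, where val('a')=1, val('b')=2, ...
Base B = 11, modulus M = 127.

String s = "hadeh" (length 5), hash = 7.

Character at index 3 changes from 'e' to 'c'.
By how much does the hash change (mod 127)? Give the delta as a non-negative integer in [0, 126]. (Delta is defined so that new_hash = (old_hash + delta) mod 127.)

Answer: 105

Derivation:
Delta formula: (val(new) - val(old)) * B^(n-1-k) mod M
  val('c') - val('e') = 3 - 5 = -2
  B^(n-1-k) = 11^1 mod 127 = 11
  Delta = -2 * 11 mod 127 = 105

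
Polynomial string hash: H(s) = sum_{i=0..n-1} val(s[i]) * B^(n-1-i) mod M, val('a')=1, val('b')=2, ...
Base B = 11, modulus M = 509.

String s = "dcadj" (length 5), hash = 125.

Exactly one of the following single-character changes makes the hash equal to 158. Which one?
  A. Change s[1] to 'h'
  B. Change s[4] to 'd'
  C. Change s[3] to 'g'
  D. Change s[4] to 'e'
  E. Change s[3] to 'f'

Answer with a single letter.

Option A: s[1]='c'->'h', delta=(8-3)*11^3 mod 509 = 38, hash=125+38 mod 509 = 163
Option B: s[4]='j'->'d', delta=(4-10)*11^0 mod 509 = 503, hash=125+503 mod 509 = 119
Option C: s[3]='d'->'g', delta=(7-4)*11^1 mod 509 = 33, hash=125+33 mod 509 = 158 <-- target
Option D: s[4]='j'->'e', delta=(5-10)*11^0 mod 509 = 504, hash=125+504 mod 509 = 120
Option E: s[3]='d'->'f', delta=(6-4)*11^1 mod 509 = 22, hash=125+22 mod 509 = 147

Answer: C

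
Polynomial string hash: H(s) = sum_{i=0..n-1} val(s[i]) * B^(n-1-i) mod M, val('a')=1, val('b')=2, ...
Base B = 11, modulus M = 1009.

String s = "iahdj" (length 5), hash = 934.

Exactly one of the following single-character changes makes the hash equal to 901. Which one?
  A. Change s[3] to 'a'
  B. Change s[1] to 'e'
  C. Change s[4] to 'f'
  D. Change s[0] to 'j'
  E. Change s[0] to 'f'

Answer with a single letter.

Answer: A

Derivation:
Option A: s[3]='d'->'a', delta=(1-4)*11^1 mod 1009 = 976, hash=934+976 mod 1009 = 901 <-- target
Option B: s[1]='a'->'e', delta=(5-1)*11^3 mod 1009 = 279, hash=934+279 mod 1009 = 204
Option C: s[4]='j'->'f', delta=(6-10)*11^0 mod 1009 = 1005, hash=934+1005 mod 1009 = 930
Option D: s[0]='i'->'j', delta=(10-9)*11^4 mod 1009 = 515, hash=934+515 mod 1009 = 440
Option E: s[0]='i'->'f', delta=(6-9)*11^4 mod 1009 = 473, hash=934+473 mod 1009 = 398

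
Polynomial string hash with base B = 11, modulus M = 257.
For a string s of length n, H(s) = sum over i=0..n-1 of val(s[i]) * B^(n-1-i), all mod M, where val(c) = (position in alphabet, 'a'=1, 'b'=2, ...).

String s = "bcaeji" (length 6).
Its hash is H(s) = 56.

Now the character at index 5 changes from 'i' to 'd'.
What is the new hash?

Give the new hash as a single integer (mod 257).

Answer: 51

Derivation:
val('i') = 9, val('d') = 4
Position k = 5, exponent = n-1-k = 0
B^0 mod M = 11^0 mod 257 = 1
Delta = (4 - 9) * 1 mod 257 = 252
New hash = (56 + 252) mod 257 = 51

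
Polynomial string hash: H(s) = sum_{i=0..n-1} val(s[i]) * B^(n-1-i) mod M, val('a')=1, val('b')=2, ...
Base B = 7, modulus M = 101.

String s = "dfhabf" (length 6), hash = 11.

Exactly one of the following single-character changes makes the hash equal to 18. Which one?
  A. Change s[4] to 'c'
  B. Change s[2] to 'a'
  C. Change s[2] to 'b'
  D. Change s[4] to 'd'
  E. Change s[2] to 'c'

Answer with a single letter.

Option A: s[4]='b'->'c', delta=(3-2)*7^1 mod 101 = 7, hash=11+7 mod 101 = 18 <-- target
Option B: s[2]='h'->'a', delta=(1-8)*7^3 mod 101 = 23, hash=11+23 mod 101 = 34
Option C: s[2]='h'->'b', delta=(2-8)*7^3 mod 101 = 63, hash=11+63 mod 101 = 74
Option D: s[4]='b'->'d', delta=(4-2)*7^1 mod 101 = 14, hash=11+14 mod 101 = 25
Option E: s[2]='h'->'c', delta=(3-8)*7^3 mod 101 = 2, hash=11+2 mod 101 = 13

Answer: A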